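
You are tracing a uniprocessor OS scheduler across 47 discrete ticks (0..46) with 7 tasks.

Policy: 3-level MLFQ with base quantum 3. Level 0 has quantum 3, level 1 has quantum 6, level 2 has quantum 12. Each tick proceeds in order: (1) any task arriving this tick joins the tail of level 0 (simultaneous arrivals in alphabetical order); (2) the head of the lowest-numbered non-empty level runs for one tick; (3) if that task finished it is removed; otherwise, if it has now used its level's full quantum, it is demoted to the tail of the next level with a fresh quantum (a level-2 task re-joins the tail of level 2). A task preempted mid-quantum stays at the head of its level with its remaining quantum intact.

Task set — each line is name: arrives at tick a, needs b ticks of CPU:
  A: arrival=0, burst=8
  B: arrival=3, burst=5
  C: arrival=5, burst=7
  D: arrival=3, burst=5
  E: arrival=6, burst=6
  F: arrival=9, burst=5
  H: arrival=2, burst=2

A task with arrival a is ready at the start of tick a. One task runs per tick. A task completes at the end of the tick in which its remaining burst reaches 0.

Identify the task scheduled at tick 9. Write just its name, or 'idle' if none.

t=0: L0/L1/L2 = A/-/- → run A
t=1: L0/L1/L2 = A/-/- → run A
t=2: L0/L1/L2 = AH/-/- → run A
t=3: L0/L1/L2 = HBD/A/- → run H
t=4: L0/L1/L2 = HBD/A/- → run H
t=5: L0/L1/L2 = BDC/A/- → run B
t=6: L0/L1/L2 = BDCE/A/- → run B
t=7: L0/L1/L2 = BDCE/A/- → run B
t=8: L0/L1/L2 = DCE/AB/- → run D
t=9: L0/L1/L2 = DCEF/AB/- → run D
t=10: L0/L1/L2 = DCEF/AB/- → run D
t=11: L0/L1/L2 = CEF/ABD/- → run C
t=12: L0/L1/L2 = CEF/ABD/- → run C
t=13: L0/L1/L2 = CEF/ABD/- → run C
t=14: L0/L1/L2 = EF/ABDC/- → run E
t=15: L0/L1/L2 = EF/ABDC/- → run E
t=16: L0/L1/L2 = EF/ABDC/- → run E
t=17: L0/L1/L2 = F/ABDCE/- → run F
t=18: L0/L1/L2 = F/ABDCE/- → run F
t=19: L0/L1/L2 = F/ABDCE/- → run F
t=20: L0/L1/L2 = -/ABDCEF/- → run A
t=21: L0/L1/L2 = -/ABDCEF/- → run A
t=22: L0/L1/L2 = -/ABDCEF/- → run A
t=23: L0/L1/L2 = -/ABDCEF/- → run A
t=24: L0/L1/L2 = -/ABDCEF/- → run A
t=25: L0/L1/L2 = -/BDCEF/- → run B
t=26: L0/L1/L2 = -/BDCEF/- → run B
t=27: L0/L1/L2 = -/DCEF/- → run D
t=28: L0/L1/L2 = -/DCEF/- → run D
t=29: L0/L1/L2 = -/CEF/- → run C
t=30: L0/L1/L2 = -/CEF/- → run C
t=31: L0/L1/L2 = -/CEF/- → run C
t=32: L0/L1/L2 = -/CEF/- → run C
t=33: L0/L1/L2 = -/EF/- → run E
t=34: L0/L1/L2 = -/EF/- → run E
t=35: L0/L1/L2 = -/EF/- → run E
t=36: L0/L1/L2 = -/F/- → run F
t=37: L0/L1/L2 = -/F/- → run F
t=38: (idle)
t=39: (idle)
t=40: (idle)
t=41: (idle)
t=42: (idle)
t=43: (idle)
t=44: (idle)
t=45: (idle)
t=46: (idle)

running at tick 9 = D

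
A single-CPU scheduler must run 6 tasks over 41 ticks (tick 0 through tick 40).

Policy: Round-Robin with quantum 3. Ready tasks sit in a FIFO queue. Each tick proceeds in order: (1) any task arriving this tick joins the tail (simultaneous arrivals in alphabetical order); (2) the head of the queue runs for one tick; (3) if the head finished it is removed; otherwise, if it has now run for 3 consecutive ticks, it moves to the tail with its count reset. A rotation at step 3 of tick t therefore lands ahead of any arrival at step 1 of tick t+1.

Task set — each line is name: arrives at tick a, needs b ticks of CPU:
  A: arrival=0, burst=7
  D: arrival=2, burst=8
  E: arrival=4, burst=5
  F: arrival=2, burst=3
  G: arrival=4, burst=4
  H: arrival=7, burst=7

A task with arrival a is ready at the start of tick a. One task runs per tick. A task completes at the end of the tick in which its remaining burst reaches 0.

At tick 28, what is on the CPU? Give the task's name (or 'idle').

running at tick 28 = D

t=0: queue=[A] q_used=0 → run A
t=1: queue=[A] q_used=1 → run A
t=2: queue=[A,D,F] q_used=2 → run A
t=3: queue=[D,F,A] q_used=0 → run D
t=4: queue=[D,F,A,E,G] q_used=1 → run D
t=5: queue=[D,F,A,E,G] q_used=2 → run D
t=6: queue=[F,A,E,G,D] q_used=0 → run F
t=7: queue=[F,A,E,G,D,H] q_used=1 → run F
t=8: queue=[F,A,E,G,D,H] q_used=2 → run F
t=9: queue=[A,E,G,D,H] q_used=0 → run A
t=10: queue=[A,E,G,D,H] q_used=1 → run A
t=11: queue=[A,E,G,D,H] q_used=2 → run A
t=12: queue=[E,G,D,H,A] q_used=0 → run E
t=13: queue=[E,G,D,H,A] q_used=1 → run E
t=14: queue=[E,G,D,H,A] q_used=2 → run E
t=15: queue=[G,D,H,A,E] q_used=0 → run G
t=16: queue=[G,D,H,A,E] q_used=1 → run G
t=17: queue=[G,D,H,A,E] q_used=2 → run G
t=18: queue=[D,H,A,E,G] q_used=0 → run D
t=19: queue=[D,H,A,E,G] q_used=1 → run D
t=20: queue=[D,H,A,E,G] q_used=2 → run D
t=21: queue=[H,A,E,G,D] q_used=0 → run H
t=22: queue=[H,A,E,G,D] q_used=1 → run H
t=23: queue=[H,A,E,G,D] q_used=2 → run H
t=24: queue=[A,E,G,D,H] q_used=0 → run A
t=25: queue=[E,G,D,H] q_used=0 → run E
t=26: queue=[E,G,D,H] q_used=1 → run E
t=27: queue=[G,D,H] q_used=0 → run G
t=28: queue=[D,H] q_used=0 → run D
t=29: queue=[D,H] q_used=1 → run D
t=30: queue=[H] q_used=0 → run H
t=31: queue=[H] q_used=1 → run H
t=32: queue=[H] q_used=2 → run H
t=33: queue=[H] q_used=0 → run H
t=34: (idle)
t=35: (idle)
t=36: (idle)
t=37: (idle)
t=38: (idle)
t=39: (idle)
t=40: (idle)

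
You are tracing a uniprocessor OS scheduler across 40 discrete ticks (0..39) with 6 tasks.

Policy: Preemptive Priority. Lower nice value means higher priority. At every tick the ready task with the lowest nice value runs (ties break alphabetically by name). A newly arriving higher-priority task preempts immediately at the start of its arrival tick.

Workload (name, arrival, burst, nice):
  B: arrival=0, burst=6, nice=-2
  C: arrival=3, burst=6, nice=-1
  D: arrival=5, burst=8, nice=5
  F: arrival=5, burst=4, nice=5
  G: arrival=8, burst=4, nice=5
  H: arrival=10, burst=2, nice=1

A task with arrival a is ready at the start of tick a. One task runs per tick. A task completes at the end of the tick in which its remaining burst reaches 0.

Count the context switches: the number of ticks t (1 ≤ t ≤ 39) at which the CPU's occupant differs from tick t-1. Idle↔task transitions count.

t=0: ready={B} → run B
t=1: ready={B} → run B
t=2: ready={B} → run B
t=3: ready={B,C} → run B
t=4: ready={B,C} → run B
t=5: ready={B,C,D,F} → run B
t=6: ready={C,D,F} → run C
t=7: ready={C,D,F} → run C
t=8: ready={C,D,F,G} → run C
t=9: ready={C,D,F,G} → run C
t=10: ready={C,D,F,G,H} → run C
t=11: ready={C,D,F,G,H} → run C
t=12: ready={D,F,G,H} → run H
t=13: ready={D,F,G,H} → run H
t=14: ready={D,F,G} → run D
t=15: ready={D,F,G} → run D
t=16: ready={D,F,G} → run D
t=17: ready={D,F,G} → run D
t=18: ready={D,F,G} → run D
t=19: ready={D,F,G} → run D
t=20: ready={D,F,G} → run D
t=21: ready={D,F,G} → run D
t=22: ready={F,G} → run F
t=23: ready={F,G} → run F
t=24: ready={F,G} → run F
t=25: ready={F,G} → run F
t=26: ready={G} → run G
t=27: ready={G} → run G
t=28: ready={G} → run G
t=29: ready={G} → run G
t=30: (idle)
t=31: (idle)
t=32: (idle)
t=33: (idle)
t=34: (idle)
t=35: (idle)
t=36: (idle)
t=37: (idle)
t=38: (idle)
t=39: (idle)

context switches = 6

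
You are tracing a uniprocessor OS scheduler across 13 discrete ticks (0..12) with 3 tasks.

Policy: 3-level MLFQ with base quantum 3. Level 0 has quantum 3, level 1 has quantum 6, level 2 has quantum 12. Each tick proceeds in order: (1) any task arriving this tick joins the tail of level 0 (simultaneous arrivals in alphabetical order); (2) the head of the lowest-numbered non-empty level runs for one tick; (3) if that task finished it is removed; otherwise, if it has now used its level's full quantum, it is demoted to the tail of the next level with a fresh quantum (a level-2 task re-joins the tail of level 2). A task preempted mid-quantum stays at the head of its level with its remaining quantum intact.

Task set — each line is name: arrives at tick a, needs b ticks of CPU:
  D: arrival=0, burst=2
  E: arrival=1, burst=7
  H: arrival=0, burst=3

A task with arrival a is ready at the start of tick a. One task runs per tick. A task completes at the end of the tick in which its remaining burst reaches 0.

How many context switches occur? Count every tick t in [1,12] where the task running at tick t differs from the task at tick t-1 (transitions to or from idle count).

t=0: L0/L1/L2 = DH/-/- → run D
t=1: L0/L1/L2 = DHE/-/- → run D
t=2: L0/L1/L2 = HE/-/- → run H
t=3: L0/L1/L2 = HE/-/- → run H
t=4: L0/L1/L2 = HE/-/- → run H
t=5: L0/L1/L2 = E/-/- → run E
t=6: L0/L1/L2 = E/-/- → run E
t=7: L0/L1/L2 = E/-/- → run E
t=8: L0/L1/L2 = -/E/- → run E
t=9: L0/L1/L2 = -/E/- → run E
t=10: L0/L1/L2 = -/E/- → run E
t=11: L0/L1/L2 = -/E/- → run E
t=12: (idle)

context switches = 3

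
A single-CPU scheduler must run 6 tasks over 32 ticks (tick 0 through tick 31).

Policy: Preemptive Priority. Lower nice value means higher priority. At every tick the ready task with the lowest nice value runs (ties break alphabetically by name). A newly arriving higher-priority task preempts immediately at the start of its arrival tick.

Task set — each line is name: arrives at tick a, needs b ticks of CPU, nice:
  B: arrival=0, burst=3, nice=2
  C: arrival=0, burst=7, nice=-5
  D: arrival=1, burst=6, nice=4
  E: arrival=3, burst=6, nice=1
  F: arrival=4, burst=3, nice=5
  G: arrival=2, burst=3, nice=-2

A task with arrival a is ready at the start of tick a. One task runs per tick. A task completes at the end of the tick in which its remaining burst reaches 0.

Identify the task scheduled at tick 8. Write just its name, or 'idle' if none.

t=0: ready={B,C} → run C
t=1: ready={B,C,D} → run C
t=2: ready={B,C,D,G} → run C
t=3: ready={B,C,D,E,G} → run C
t=4: ready={B,C,D,E,F,G} → run C
t=5: ready={B,C,D,E,F,G} → run C
t=6: ready={B,C,D,E,F,G} → run C
t=7: ready={B,D,E,F,G} → run G
t=8: ready={B,D,E,F,G} → run G
t=9: ready={B,D,E,F,G} → run G
t=10: ready={B,D,E,F} → run E
t=11: ready={B,D,E,F} → run E
t=12: ready={B,D,E,F} → run E
t=13: ready={B,D,E,F} → run E
t=14: ready={B,D,E,F} → run E
t=15: ready={B,D,E,F} → run E
t=16: ready={B,D,F} → run B
t=17: ready={B,D,F} → run B
t=18: ready={B,D,F} → run B
t=19: ready={D,F} → run D
t=20: ready={D,F} → run D
t=21: ready={D,F} → run D
t=22: ready={D,F} → run D
t=23: ready={D,F} → run D
t=24: ready={D,F} → run D
t=25: ready={F} → run F
t=26: ready={F} → run F
t=27: ready={F} → run F
t=28: (idle)
t=29: (idle)
t=30: (idle)
t=31: (idle)

running at tick 8 = G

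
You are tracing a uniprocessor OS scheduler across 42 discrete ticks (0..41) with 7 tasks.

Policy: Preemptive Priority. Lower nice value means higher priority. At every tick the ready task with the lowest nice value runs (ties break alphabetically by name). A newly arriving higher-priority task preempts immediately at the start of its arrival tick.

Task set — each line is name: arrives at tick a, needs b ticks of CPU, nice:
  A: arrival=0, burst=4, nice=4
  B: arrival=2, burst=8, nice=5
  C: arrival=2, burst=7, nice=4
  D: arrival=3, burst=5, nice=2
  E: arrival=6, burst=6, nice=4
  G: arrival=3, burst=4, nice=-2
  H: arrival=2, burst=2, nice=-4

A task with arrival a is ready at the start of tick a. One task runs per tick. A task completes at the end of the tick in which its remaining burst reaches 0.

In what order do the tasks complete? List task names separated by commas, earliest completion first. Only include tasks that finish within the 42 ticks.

completion order = H, G, D, A, C, E, B

t=0: ready={A} → run A
t=1: ready={A} → run A
t=2: ready={A,B,C,H} → run H
t=3: ready={A,B,C,D,G,H} → run H
t=4: ready={A,B,C,D,G} → run G
t=5: ready={A,B,C,D,G} → run G
t=6: ready={A,B,C,D,E,G} → run G
t=7: ready={A,B,C,D,E,G} → run G
t=8: ready={A,B,C,D,E} → run D
t=9: ready={A,B,C,D,E} → run D
t=10: ready={A,B,C,D,E} → run D
t=11: ready={A,B,C,D,E} → run D
t=12: ready={A,B,C,D,E} → run D
t=13: ready={A,B,C,E} → run A
t=14: ready={A,B,C,E} → run A
t=15: ready={B,C,E} → run C
t=16: ready={B,C,E} → run C
t=17: ready={B,C,E} → run C
t=18: ready={B,C,E} → run C
t=19: ready={B,C,E} → run C
t=20: ready={B,C,E} → run C
t=21: ready={B,C,E} → run C
t=22: ready={B,E} → run E
t=23: ready={B,E} → run E
t=24: ready={B,E} → run E
t=25: ready={B,E} → run E
t=26: ready={B,E} → run E
t=27: ready={B,E} → run E
t=28: ready={B} → run B
t=29: ready={B} → run B
t=30: ready={B} → run B
t=31: ready={B} → run B
t=32: ready={B} → run B
t=33: ready={B} → run B
t=34: ready={B} → run B
t=35: ready={B} → run B
t=36: (idle)
t=37: (idle)
t=38: (idle)
t=39: (idle)
t=40: (idle)
t=41: (idle)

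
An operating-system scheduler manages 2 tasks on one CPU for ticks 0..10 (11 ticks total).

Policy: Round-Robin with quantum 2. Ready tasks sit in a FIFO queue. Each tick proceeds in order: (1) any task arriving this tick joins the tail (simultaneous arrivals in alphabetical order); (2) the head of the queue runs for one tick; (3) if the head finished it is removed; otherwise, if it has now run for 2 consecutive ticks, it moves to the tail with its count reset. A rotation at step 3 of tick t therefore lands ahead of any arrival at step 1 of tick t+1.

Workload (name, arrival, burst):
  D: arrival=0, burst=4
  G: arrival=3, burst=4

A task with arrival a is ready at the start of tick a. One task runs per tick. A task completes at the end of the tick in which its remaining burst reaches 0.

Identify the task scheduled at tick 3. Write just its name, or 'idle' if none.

running at tick 3 = D

t=0: queue=[D] q_used=0 → run D
t=1: queue=[D] q_used=1 → run D
t=2: queue=[D] q_used=0 → run D
t=3: queue=[D,G] q_used=1 → run D
t=4: queue=[G] q_used=0 → run G
t=5: queue=[G] q_used=1 → run G
t=6: queue=[G] q_used=0 → run G
t=7: queue=[G] q_used=1 → run G
t=8: (idle)
t=9: (idle)
t=10: (idle)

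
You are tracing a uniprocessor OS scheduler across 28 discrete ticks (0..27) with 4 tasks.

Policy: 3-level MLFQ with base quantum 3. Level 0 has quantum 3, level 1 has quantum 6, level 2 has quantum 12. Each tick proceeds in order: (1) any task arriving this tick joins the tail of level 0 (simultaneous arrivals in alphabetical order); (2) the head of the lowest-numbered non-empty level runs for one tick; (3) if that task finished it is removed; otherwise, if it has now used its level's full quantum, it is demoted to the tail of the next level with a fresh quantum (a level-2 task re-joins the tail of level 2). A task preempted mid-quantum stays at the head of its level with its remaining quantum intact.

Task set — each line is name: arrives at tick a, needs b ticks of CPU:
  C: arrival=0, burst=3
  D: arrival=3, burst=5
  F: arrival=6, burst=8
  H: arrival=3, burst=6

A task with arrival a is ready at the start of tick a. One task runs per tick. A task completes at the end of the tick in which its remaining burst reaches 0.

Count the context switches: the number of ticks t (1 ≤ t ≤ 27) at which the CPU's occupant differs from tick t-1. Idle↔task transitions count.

t=0: L0/L1/L2 = C/-/- → run C
t=1: L0/L1/L2 = C/-/- → run C
t=2: L0/L1/L2 = C/-/- → run C
t=3: L0/L1/L2 = DH/-/- → run D
t=4: L0/L1/L2 = DH/-/- → run D
t=5: L0/L1/L2 = DH/-/- → run D
t=6: L0/L1/L2 = HF/D/- → run H
t=7: L0/L1/L2 = HF/D/- → run H
t=8: L0/L1/L2 = HF/D/- → run H
t=9: L0/L1/L2 = F/DH/- → run F
t=10: L0/L1/L2 = F/DH/- → run F
t=11: L0/L1/L2 = F/DH/- → run F
t=12: L0/L1/L2 = -/DHF/- → run D
t=13: L0/L1/L2 = -/DHF/- → run D
t=14: L0/L1/L2 = -/HF/- → run H
t=15: L0/L1/L2 = -/HF/- → run H
t=16: L0/L1/L2 = -/HF/- → run H
t=17: L0/L1/L2 = -/F/- → run F
t=18: L0/L1/L2 = -/F/- → run F
t=19: L0/L1/L2 = -/F/- → run F
t=20: L0/L1/L2 = -/F/- → run F
t=21: L0/L1/L2 = -/F/- → run F
t=22: (idle)
t=23: (idle)
t=24: (idle)
t=25: (idle)
t=26: (idle)
t=27: (idle)

context switches = 7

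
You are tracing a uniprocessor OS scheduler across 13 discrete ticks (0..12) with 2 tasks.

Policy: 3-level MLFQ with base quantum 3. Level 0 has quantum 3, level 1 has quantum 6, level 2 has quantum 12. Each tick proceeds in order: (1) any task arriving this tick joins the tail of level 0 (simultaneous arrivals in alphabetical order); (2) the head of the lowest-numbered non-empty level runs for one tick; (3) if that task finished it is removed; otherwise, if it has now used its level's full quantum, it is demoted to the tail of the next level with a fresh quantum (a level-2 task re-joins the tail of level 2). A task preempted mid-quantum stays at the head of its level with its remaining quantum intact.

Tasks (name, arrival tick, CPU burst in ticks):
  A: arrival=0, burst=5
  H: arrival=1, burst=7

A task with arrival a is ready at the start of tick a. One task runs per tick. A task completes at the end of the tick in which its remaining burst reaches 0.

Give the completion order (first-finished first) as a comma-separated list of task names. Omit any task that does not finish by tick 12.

t=0: L0/L1/L2 = A/-/- → run A
t=1: L0/L1/L2 = AH/-/- → run A
t=2: L0/L1/L2 = AH/-/- → run A
t=3: L0/L1/L2 = H/A/- → run H
t=4: L0/L1/L2 = H/A/- → run H
t=5: L0/L1/L2 = H/A/- → run H
t=6: L0/L1/L2 = -/AH/- → run A
t=7: L0/L1/L2 = -/AH/- → run A
t=8: L0/L1/L2 = -/H/- → run H
t=9: L0/L1/L2 = -/H/- → run H
t=10: L0/L1/L2 = -/H/- → run H
t=11: L0/L1/L2 = -/H/- → run H
t=12: (idle)

completion order = A, H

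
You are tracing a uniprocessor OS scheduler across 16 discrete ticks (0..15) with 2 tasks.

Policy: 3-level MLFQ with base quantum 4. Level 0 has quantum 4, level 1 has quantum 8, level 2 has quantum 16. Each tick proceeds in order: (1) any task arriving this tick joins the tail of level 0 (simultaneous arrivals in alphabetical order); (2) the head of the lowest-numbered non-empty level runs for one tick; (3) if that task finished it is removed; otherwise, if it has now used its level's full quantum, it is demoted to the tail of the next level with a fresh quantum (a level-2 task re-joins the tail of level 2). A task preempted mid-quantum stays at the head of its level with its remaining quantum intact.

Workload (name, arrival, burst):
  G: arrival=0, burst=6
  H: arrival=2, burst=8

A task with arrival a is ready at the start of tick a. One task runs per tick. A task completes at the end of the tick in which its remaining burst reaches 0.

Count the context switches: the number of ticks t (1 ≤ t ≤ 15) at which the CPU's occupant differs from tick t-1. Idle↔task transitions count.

t=0: L0/L1/L2 = G/-/- → run G
t=1: L0/L1/L2 = G/-/- → run G
t=2: L0/L1/L2 = GH/-/- → run G
t=3: L0/L1/L2 = GH/-/- → run G
t=4: L0/L1/L2 = H/G/- → run H
t=5: L0/L1/L2 = H/G/- → run H
t=6: L0/L1/L2 = H/G/- → run H
t=7: L0/L1/L2 = H/G/- → run H
t=8: L0/L1/L2 = -/GH/- → run G
t=9: L0/L1/L2 = -/GH/- → run G
t=10: L0/L1/L2 = -/H/- → run H
t=11: L0/L1/L2 = -/H/- → run H
t=12: L0/L1/L2 = -/H/- → run H
t=13: L0/L1/L2 = -/H/- → run H
t=14: (idle)
t=15: (idle)

context switches = 4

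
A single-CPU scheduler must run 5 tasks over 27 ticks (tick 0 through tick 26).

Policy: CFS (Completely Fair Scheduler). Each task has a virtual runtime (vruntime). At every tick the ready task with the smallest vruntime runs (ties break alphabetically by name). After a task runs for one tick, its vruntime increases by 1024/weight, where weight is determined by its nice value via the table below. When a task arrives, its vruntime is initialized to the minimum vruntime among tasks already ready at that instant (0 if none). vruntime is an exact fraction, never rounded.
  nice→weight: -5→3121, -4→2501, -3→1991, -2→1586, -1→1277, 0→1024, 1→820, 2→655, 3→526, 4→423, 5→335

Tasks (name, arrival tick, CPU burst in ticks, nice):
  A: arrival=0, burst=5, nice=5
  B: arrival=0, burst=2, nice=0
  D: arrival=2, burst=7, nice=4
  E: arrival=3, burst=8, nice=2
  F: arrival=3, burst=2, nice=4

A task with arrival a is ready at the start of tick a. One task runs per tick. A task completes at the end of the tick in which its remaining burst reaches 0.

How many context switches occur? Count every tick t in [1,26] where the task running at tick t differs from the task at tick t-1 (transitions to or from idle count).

context switches = 21

t=0: vr[A=0 B=0] → run A
t=1: vr[A=1024/335 B=0] → run B
t=2: vr[A=1024/335 B=1 D=1] → run B
t=3: vr[A=1024/335 D=1 E=1 F=1] → run D
t=4: vr[A=1024/335 D=1447/423 E=1 F=1] → run E
t=5: vr[A=1024/335 D=1447/423 E=1679/655 F=1] → run F
t=6: vr[A=1024/335 D=1447/423 E=1679/655 F=1447/423] → run E
t=7: vr[A=1024/335 D=1447/423 E=2703/655 F=1447/423] → run A
t=8: vr[A=2048/335 D=1447/423 E=2703/655 F=1447/423] → run D
t=9: vr[A=2048/335 D=2471/423 E=2703/655 F=1447/423] → run F
t=10: vr[A=2048/335 D=2471/423 E=2703/655] → run E
t=11: vr[A=2048/335 D=2471/423 E=3727/655] → run E
t=12: vr[A=2048/335 D=2471/423 E=4751/655] → run D
t=13: vr[A=2048/335 D=1165/141 E=4751/655] → run A
t=14: vr[A=3072/335 D=1165/141 E=4751/655] → run E
t=15: vr[A=3072/335 D=1165/141 E=1155/131] → run D
t=16: vr[A=3072/335 D=4519/423 E=1155/131] → run E
t=17: vr[A=3072/335 D=4519/423 E=6799/655] → run A
t=18: vr[A=4096/335 D=4519/423 E=6799/655] → run E
t=19: vr[A=4096/335 D=4519/423 E=7823/655] → run D
t=20: vr[A=4096/335 D=5543/423 E=7823/655] → run E
t=21: vr[A=4096/335 D=5543/423] → run A
t=22: vr[D=5543/423] → run D
t=23: vr[D=2189/141] → run D
t=24: (idle)
t=25: (idle)
t=26: (idle)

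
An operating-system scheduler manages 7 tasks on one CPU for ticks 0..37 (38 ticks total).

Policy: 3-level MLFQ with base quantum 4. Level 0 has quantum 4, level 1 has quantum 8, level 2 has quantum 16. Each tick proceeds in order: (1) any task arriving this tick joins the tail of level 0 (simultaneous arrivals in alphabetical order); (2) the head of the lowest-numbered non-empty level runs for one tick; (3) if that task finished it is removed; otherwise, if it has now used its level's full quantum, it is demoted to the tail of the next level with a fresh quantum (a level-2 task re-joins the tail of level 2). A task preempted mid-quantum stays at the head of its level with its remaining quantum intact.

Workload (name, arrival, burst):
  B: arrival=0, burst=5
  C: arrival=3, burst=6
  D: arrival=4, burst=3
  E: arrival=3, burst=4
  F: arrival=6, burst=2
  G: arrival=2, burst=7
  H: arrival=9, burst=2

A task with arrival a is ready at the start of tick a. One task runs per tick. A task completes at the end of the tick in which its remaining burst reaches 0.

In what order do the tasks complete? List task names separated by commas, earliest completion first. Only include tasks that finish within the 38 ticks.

t=0: L0/L1/L2 = B/-/- → run B
t=1: L0/L1/L2 = B/-/- → run B
t=2: L0/L1/L2 = BG/-/- → run B
t=3: L0/L1/L2 = BGCE/-/- → run B
t=4: L0/L1/L2 = GCED/B/- → run G
t=5: L0/L1/L2 = GCED/B/- → run G
t=6: L0/L1/L2 = GCEDF/B/- → run G
t=7: L0/L1/L2 = GCEDF/B/- → run G
t=8: L0/L1/L2 = CEDF/BG/- → run C
t=9: L0/L1/L2 = CEDFH/BG/- → run C
t=10: L0/L1/L2 = CEDFH/BG/- → run C
t=11: L0/L1/L2 = CEDFH/BG/- → run C
t=12: L0/L1/L2 = EDFH/BGC/- → run E
t=13: L0/L1/L2 = EDFH/BGC/- → run E
t=14: L0/L1/L2 = EDFH/BGC/- → run E
t=15: L0/L1/L2 = EDFH/BGC/- → run E
t=16: L0/L1/L2 = DFH/BGC/- → run D
t=17: L0/L1/L2 = DFH/BGC/- → run D
t=18: L0/L1/L2 = DFH/BGC/- → run D
t=19: L0/L1/L2 = FH/BGC/- → run F
t=20: L0/L1/L2 = FH/BGC/- → run F
t=21: L0/L1/L2 = H/BGC/- → run H
t=22: L0/L1/L2 = H/BGC/- → run H
t=23: L0/L1/L2 = -/BGC/- → run B
t=24: L0/L1/L2 = -/GC/- → run G
t=25: L0/L1/L2 = -/GC/- → run G
t=26: L0/L1/L2 = -/GC/- → run G
t=27: L0/L1/L2 = -/C/- → run C
t=28: L0/L1/L2 = -/C/- → run C
t=29: (idle)
t=30: (idle)
t=31: (idle)
t=32: (idle)
t=33: (idle)
t=34: (idle)
t=35: (idle)
t=36: (idle)
t=37: (idle)

completion order = E, D, F, H, B, G, C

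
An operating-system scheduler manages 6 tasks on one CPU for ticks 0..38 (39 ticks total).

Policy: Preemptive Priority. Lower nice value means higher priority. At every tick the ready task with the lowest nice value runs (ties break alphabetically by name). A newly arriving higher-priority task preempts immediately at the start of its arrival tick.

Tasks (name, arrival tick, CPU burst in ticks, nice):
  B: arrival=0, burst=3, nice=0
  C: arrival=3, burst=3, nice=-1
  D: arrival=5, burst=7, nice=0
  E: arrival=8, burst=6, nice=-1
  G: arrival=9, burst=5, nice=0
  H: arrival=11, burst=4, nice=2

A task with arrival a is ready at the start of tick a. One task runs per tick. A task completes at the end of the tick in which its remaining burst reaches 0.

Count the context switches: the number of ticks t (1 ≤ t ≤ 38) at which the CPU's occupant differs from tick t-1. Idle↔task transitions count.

context switches = 7

t=0: ready={B} → run B
t=1: ready={B} → run B
t=2: ready={B} → run B
t=3: ready={C} → run C
t=4: ready={C} → run C
t=5: ready={C,D} → run C
t=6: ready={D} → run D
t=7: ready={D} → run D
t=8: ready={D,E} → run E
t=9: ready={D,E,G} → run E
t=10: ready={D,E,G} → run E
t=11: ready={D,E,G,H} → run E
t=12: ready={D,E,G,H} → run E
t=13: ready={D,E,G,H} → run E
t=14: ready={D,G,H} → run D
t=15: ready={D,G,H} → run D
t=16: ready={D,G,H} → run D
t=17: ready={D,G,H} → run D
t=18: ready={D,G,H} → run D
t=19: ready={G,H} → run G
t=20: ready={G,H} → run G
t=21: ready={G,H} → run G
t=22: ready={G,H} → run G
t=23: ready={G,H} → run G
t=24: ready={H} → run H
t=25: ready={H} → run H
t=26: ready={H} → run H
t=27: ready={H} → run H
t=28: (idle)
t=29: (idle)
t=30: (idle)
t=31: (idle)
t=32: (idle)
t=33: (idle)
t=34: (idle)
t=35: (idle)
t=36: (idle)
t=37: (idle)
t=38: (idle)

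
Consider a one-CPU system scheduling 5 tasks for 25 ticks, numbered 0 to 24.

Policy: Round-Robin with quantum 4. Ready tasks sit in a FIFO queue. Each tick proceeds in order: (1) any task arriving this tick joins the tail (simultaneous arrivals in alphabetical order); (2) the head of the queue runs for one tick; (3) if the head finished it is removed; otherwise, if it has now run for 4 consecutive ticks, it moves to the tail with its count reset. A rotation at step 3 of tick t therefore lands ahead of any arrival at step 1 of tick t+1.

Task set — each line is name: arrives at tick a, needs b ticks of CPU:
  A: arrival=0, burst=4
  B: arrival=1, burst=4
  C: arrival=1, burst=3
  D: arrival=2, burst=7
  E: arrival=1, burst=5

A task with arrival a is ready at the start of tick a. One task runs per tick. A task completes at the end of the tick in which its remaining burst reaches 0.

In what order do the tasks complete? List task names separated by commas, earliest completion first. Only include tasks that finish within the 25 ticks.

completion order = A, B, C, E, D

t=0: queue=[A] q_used=0 → run A
t=1: queue=[A,B,C,E] q_used=1 → run A
t=2: queue=[A,B,C,E,D] q_used=2 → run A
t=3: queue=[A,B,C,E,D] q_used=3 → run A
t=4: queue=[B,C,E,D] q_used=0 → run B
t=5: queue=[B,C,E,D] q_used=1 → run B
t=6: queue=[B,C,E,D] q_used=2 → run B
t=7: queue=[B,C,E,D] q_used=3 → run B
t=8: queue=[C,E,D] q_used=0 → run C
t=9: queue=[C,E,D] q_used=1 → run C
t=10: queue=[C,E,D] q_used=2 → run C
t=11: queue=[E,D] q_used=0 → run E
t=12: queue=[E,D] q_used=1 → run E
t=13: queue=[E,D] q_used=2 → run E
t=14: queue=[E,D] q_used=3 → run E
t=15: queue=[D,E] q_used=0 → run D
t=16: queue=[D,E] q_used=1 → run D
t=17: queue=[D,E] q_used=2 → run D
t=18: queue=[D,E] q_used=3 → run D
t=19: queue=[E,D] q_used=0 → run E
t=20: queue=[D] q_used=0 → run D
t=21: queue=[D] q_used=1 → run D
t=22: queue=[D] q_used=2 → run D
t=23: (idle)
t=24: (idle)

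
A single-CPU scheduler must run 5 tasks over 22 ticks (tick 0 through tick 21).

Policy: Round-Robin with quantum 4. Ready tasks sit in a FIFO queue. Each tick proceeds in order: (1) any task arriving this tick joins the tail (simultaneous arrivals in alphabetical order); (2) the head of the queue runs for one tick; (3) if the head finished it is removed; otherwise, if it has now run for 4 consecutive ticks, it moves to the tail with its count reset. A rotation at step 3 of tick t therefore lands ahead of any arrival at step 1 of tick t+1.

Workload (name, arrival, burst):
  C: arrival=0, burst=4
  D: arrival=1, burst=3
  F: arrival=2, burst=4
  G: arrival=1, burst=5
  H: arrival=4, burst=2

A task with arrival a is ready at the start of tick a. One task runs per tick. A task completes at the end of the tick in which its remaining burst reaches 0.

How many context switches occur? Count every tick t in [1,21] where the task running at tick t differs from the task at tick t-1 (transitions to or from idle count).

t=0: queue=[C] q_used=0 → run C
t=1: queue=[C,D,G] q_used=1 → run C
t=2: queue=[C,D,G,F] q_used=2 → run C
t=3: queue=[C,D,G,F] q_used=3 → run C
t=4: queue=[D,G,F,H] q_used=0 → run D
t=5: queue=[D,G,F,H] q_used=1 → run D
t=6: queue=[D,G,F,H] q_used=2 → run D
t=7: queue=[G,F,H] q_used=0 → run G
t=8: queue=[G,F,H] q_used=1 → run G
t=9: queue=[G,F,H] q_used=2 → run G
t=10: queue=[G,F,H] q_used=3 → run G
t=11: queue=[F,H,G] q_used=0 → run F
t=12: queue=[F,H,G] q_used=1 → run F
t=13: queue=[F,H,G] q_used=2 → run F
t=14: queue=[F,H,G] q_used=3 → run F
t=15: queue=[H,G] q_used=0 → run H
t=16: queue=[H,G] q_used=1 → run H
t=17: queue=[G] q_used=0 → run G
t=18: (idle)
t=19: (idle)
t=20: (idle)
t=21: (idle)

context switches = 6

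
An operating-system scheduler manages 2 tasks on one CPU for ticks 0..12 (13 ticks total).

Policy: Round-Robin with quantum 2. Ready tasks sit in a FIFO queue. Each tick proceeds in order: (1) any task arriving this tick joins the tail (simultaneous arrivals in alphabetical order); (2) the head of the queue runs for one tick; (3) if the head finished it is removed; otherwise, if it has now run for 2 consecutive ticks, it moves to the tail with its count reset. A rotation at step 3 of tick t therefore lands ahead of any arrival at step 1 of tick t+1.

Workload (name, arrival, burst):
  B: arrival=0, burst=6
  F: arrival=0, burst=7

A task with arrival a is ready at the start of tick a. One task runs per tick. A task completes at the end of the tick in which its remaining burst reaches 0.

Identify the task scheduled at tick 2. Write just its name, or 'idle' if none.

t=0: queue=[B,F] q_used=0 → run B
t=1: queue=[B,F] q_used=1 → run B
t=2: queue=[F,B] q_used=0 → run F
t=3: queue=[F,B] q_used=1 → run F
t=4: queue=[B,F] q_used=0 → run B
t=5: queue=[B,F] q_used=1 → run B
t=6: queue=[F,B] q_used=0 → run F
t=7: queue=[F,B] q_used=1 → run F
t=8: queue=[B,F] q_used=0 → run B
t=9: queue=[B,F] q_used=1 → run B
t=10: queue=[F] q_used=0 → run F
t=11: queue=[F] q_used=1 → run F
t=12: queue=[F] q_used=0 → run F

running at tick 2 = F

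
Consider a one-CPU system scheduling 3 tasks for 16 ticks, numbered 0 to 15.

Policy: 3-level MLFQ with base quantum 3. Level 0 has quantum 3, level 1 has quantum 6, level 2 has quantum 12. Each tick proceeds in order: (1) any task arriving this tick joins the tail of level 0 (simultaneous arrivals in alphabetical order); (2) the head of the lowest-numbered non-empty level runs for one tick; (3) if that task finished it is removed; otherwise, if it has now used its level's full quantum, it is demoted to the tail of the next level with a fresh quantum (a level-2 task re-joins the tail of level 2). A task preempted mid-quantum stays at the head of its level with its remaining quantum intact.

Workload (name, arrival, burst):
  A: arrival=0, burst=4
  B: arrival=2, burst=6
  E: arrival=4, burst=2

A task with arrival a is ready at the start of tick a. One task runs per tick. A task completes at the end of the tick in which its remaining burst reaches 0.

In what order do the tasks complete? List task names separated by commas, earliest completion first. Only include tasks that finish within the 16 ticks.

completion order = E, A, B

t=0: L0/L1/L2 = A/-/- → run A
t=1: L0/L1/L2 = A/-/- → run A
t=2: L0/L1/L2 = AB/-/- → run A
t=3: L0/L1/L2 = B/A/- → run B
t=4: L0/L1/L2 = BE/A/- → run B
t=5: L0/L1/L2 = BE/A/- → run B
t=6: L0/L1/L2 = E/AB/- → run E
t=7: L0/L1/L2 = E/AB/- → run E
t=8: L0/L1/L2 = -/AB/- → run A
t=9: L0/L1/L2 = -/B/- → run B
t=10: L0/L1/L2 = -/B/- → run B
t=11: L0/L1/L2 = -/B/- → run B
t=12: (idle)
t=13: (idle)
t=14: (idle)
t=15: (idle)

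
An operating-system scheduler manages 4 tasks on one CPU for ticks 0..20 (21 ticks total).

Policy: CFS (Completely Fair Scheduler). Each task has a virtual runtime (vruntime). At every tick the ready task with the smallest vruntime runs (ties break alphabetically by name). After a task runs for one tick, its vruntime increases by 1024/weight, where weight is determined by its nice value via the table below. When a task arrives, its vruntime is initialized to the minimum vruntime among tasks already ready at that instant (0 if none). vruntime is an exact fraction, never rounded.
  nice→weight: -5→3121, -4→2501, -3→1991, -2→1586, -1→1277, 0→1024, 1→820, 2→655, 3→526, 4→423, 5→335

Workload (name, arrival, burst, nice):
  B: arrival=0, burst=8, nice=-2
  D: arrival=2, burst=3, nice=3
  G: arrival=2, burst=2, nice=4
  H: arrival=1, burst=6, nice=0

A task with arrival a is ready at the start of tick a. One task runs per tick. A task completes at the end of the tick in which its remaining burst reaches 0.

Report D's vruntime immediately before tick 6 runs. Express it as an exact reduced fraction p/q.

vruntime(D, start of tick 6) = 540672/208559

t=0: vr[B=0] → run B
t=1: vr[B=512/793 H=512/793] → run B
t=2: vr[B=1024/793 D=512/793 G=512/793 H=512/793] → run D
t=3: vr[B=1024/793 D=540672/208559 G=512/793 H=512/793] → run G
t=4: vr[B=1024/793 D=540672/208559 G=1028608/335439 H=512/793] → run H
t=5: vr[B=1024/793 D=540672/208559 G=1028608/335439 H=1305/793] → run B
t=6: vr[B=1536/793 D=540672/208559 G=1028608/335439 H=1305/793] → run H
t=7: vr[B=1536/793 D=540672/208559 G=1028608/335439 H=2098/793] → run B
t=8: vr[B=2048/793 D=540672/208559 G=1028608/335439 H=2098/793] → run B
t=9: vr[B=2560/793 D=540672/208559 G=1028608/335439 H=2098/793] → run D
t=10: vr[B=2560/793 D=946688/208559 G=1028608/335439 H=2098/793] → run H
t=11: vr[B=2560/793 D=946688/208559 G=1028608/335439 H=2891/793] → run G
t=12: vr[B=2560/793 D=946688/208559 H=2891/793] → run B
t=13: vr[B=3072/793 D=946688/208559 H=2891/793] → run H
t=14: vr[B=3072/793 D=946688/208559 H=3684/793] → run B
t=15: vr[B=3584/793 D=946688/208559 H=3684/793] → run B
t=16: vr[D=946688/208559 H=3684/793] → run D
t=17: vr[H=3684/793] → run H
t=18: vr[H=4477/793] → run H
t=19: (idle)
t=20: (idle)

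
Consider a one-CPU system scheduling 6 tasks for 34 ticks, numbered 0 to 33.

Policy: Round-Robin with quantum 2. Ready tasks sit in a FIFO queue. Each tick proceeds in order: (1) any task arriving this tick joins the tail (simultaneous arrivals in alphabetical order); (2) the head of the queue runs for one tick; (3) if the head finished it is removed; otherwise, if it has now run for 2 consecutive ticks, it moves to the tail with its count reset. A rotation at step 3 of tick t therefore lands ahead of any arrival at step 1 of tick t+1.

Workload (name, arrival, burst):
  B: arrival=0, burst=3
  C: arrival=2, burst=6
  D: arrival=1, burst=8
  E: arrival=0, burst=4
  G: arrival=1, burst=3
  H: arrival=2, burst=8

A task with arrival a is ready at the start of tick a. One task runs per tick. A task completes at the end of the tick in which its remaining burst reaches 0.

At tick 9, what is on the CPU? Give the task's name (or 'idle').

t=0: queue=[B,E] q_used=0 → run B
t=1: queue=[B,E,D,G] q_used=1 → run B
t=2: queue=[E,D,G,B,C,H] q_used=0 → run E
t=3: queue=[E,D,G,B,C,H] q_used=1 → run E
t=4: queue=[D,G,B,C,H,E] q_used=0 → run D
t=5: queue=[D,G,B,C,H,E] q_used=1 → run D
t=6: queue=[G,B,C,H,E,D] q_used=0 → run G
t=7: queue=[G,B,C,H,E,D] q_used=1 → run G
t=8: queue=[B,C,H,E,D,G] q_used=0 → run B
t=9: queue=[C,H,E,D,G] q_used=0 → run C
t=10: queue=[C,H,E,D,G] q_used=1 → run C
t=11: queue=[H,E,D,G,C] q_used=0 → run H
t=12: queue=[H,E,D,G,C] q_used=1 → run H
t=13: queue=[E,D,G,C,H] q_used=0 → run E
t=14: queue=[E,D,G,C,H] q_used=1 → run E
t=15: queue=[D,G,C,H] q_used=0 → run D
t=16: queue=[D,G,C,H] q_used=1 → run D
t=17: queue=[G,C,H,D] q_used=0 → run G
t=18: queue=[C,H,D] q_used=0 → run C
t=19: queue=[C,H,D] q_used=1 → run C
t=20: queue=[H,D,C] q_used=0 → run H
t=21: queue=[H,D,C] q_used=1 → run H
t=22: queue=[D,C,H] q_used=0 → run D
t=23: queue=[D,C,H] q_used=1 → run D
t=24: queue=[C,H,D] q_used=0 → run C
t=25: queue=[C,H,D] q_used=1 → run C
t=26: queue=[H,D] q_used=0 → run H
t=27: queue=[H,D] q_used=1 → run H
t=28: queue=[D,H] q_used=0 → run D
t=29: queue=[D,H] q_used=1 → run D
t=30: queue=[H] q_used=0 → run H
t=31: queue=[H] q_used=1 → run H
t=32: (idle)
t=33: (idle)

running at tick 9 = C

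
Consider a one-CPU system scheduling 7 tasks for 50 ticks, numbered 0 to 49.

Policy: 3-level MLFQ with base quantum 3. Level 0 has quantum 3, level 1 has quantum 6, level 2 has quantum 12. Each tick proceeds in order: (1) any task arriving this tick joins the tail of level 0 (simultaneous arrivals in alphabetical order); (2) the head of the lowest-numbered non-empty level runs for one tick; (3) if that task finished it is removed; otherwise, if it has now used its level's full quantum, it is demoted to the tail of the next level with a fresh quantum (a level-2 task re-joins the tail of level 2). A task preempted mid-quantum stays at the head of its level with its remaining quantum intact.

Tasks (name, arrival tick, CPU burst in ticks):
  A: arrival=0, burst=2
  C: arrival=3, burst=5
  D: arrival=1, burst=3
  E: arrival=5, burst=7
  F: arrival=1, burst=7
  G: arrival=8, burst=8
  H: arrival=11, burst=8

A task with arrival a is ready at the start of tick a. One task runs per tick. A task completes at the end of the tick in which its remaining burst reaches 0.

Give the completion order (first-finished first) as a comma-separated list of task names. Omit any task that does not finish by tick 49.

t=0: L0/L1/L2 = A/-/- → run A
t=1: L0/L1/L2 = ADF/-/- → run A
t=2: L0/L1/L2 = DF/-/- → run D
t=3: L0/L1/L2 = DFC/-/- → run D
t=4: L0/L1/L2 = DFC/-/- → run D
t=5: L0/L1/L2 = FCE/-/- → run F
t=6: L0/L1/L2 = FCE/-/- → run F
t=7: L0/L1/L2 = FCE/-/- → run F
t=8: L0/L1/L2 = CEG/F/- → run C
t=9: L0/L1/L2 = CEG/F/- → run C
t=10: L0/L1/L2 = CEG/F/- → run C
t=11: L0/L1/L2 = EGH/FC/- → run E
t=12: L0/L1/L2 = EGH/FC/- → run E
t=13: L0/L1/L2 = EGH/FC/- → run E
t=14: L0/L1/L2 = GH/FCE/- → run G
t=15: L0/L1/L2 = GH/FCE/- → run G
t=16: L0/L1/L2 = GH/FCE/- → run G
t=17: L0/L1/L2 = H/FCEG/- → run H
t=18: L0/L1/L2 = H/FCEG/- → run H
t=19: L0/L1/L2 = H/FCEG/- → run H
t=20: L0/L1/L2 = -/FCEGH/- → run F
t=21: L0/L1/L2 = -/FCEGH/- → run F
t=22: L0/L1/L2 = -/FCEGH/- → run F
t=23: L0/L1/L2 = -/FCEGH/- → run F
t=24: L0/L1/L2 = -/CEGH/- → run C
t=25: L0/L1/L2 = -/CEGH/- → run C
t=26: L0/L1/L2 = -/EGH/- → run E
t=27: L0/L1/L2 = -/EGH/- → run E
t=28: L0/L1/L2 = -/EGH/- → run E
t=29: L0/L1/L2 = -/EGH/- → run E
t=30: L0/L1/L2 = -/GH/- → run G
t=31: L0/L1/L2 = -/GH/- → run G
t=32: L0/L1/L2 = -/GH/- → run G
t=33: L0/L1/L2 = -/GH/- → run G
t=34: L0/L1/L2 = -/GH/- → run G
t=35: L0/L1/L2 = -/H/- → run H
t=36: L0/L1/L2 = -/H/- → run H
t=37: L0/L1/L2 = -/H/- → run H
t=38: L0/L1/L2 = -/H/- → run H
t=39: L0/L1/L2 = -/H/- → run H
t=40: (idle)
t=41: (idle)
t=42: (idle)
t=43: (idle)
t=44: (idle)
t=45: (idle)
t=46: (idle)
t=47: (idle)
t=48: (idle)
t=49: (idle)

completion order = A, D, F, C, E, G, H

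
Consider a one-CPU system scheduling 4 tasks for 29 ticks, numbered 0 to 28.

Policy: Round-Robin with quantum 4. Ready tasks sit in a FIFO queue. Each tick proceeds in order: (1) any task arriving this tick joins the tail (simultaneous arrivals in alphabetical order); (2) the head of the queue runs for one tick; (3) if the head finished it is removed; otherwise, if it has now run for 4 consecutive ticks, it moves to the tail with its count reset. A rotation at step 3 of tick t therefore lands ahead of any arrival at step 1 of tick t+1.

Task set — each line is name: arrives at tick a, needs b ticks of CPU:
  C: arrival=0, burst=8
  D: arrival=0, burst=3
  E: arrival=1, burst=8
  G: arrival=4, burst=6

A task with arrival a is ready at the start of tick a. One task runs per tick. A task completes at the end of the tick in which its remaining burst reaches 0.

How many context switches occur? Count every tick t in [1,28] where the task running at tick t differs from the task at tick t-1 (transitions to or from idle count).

t=0: queue=[C,D] q_used=0 → run C
t=1: queue=[C,D,E] q_used=1 → run C
t=2: queue=[C,D,E] q_used=2 → run C
t=3: queue=[C,D,E] q_used=3 → run C
t=4: queue=[D,E,C,G] q_used=0 → run D
t=5: queue=[D,E,C,G] q_used=1 → run D
t=6: queue=[D,E,C,G] q_used=2 → run D
t=7: queue=[E,C,G] q_used=0 → run E
t=8: queue=[E,C,G] q_used=1 → run E
t=9: queue=[E,C,G] q_used=2 → run E
t=10: queue=[E,C,G] q_used=3 → run E
t=11: queue=[C,G,E] q_used=0 → run C
t=12: queue=[C,G,E] q_used=1 → run C
t=13: queue=[C,G,E] q_used=2 → run C
t=14: queue=[C,G,E] q_used=3 → run C
t=15: queue=[G,E] q_used=0 → run G
t=16: queue=[G,E] q_used=1 → run G
t=17: queue=[G,E] q_used=2 → run G
t=18: queue=[G,E] q_used=3 → run G
t=19: queue=[E,G] q_used=0 → run E
t=20: queue=[E,G] q_used=1 → run E
t=21: queue=[E,G] q_used=2 → run E
t=22: queue=[E,G] q_used=3 → run E
t=23: queue=[G] q_used=0 → run G
t=24: queue=[G] q_used=1 → run G
t=25: (idle)
t=26: (idle)
t=27: (idle)
t=28: (idle)

context switches = 7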